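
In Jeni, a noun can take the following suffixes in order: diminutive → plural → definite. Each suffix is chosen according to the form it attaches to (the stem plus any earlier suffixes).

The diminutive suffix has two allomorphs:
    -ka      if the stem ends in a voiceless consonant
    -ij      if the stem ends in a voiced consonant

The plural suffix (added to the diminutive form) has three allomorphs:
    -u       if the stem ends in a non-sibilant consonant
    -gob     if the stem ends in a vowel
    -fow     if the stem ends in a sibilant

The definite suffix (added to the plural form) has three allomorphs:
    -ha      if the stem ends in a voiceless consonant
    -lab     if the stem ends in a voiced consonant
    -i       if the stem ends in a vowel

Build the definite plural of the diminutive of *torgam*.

Since the final consonant of *torgam* is /m/ (voiced), it takes -ij, giving *torgamij*.
The diminutive form *torgamij*: final sound = /j/, a non-sibilant consonant → -u → *torgamiju*.
Since the final sound of the plural form *torgamiju* is /u/ (a vowel), it takes -i, giving *torgamijui*.

torgamijui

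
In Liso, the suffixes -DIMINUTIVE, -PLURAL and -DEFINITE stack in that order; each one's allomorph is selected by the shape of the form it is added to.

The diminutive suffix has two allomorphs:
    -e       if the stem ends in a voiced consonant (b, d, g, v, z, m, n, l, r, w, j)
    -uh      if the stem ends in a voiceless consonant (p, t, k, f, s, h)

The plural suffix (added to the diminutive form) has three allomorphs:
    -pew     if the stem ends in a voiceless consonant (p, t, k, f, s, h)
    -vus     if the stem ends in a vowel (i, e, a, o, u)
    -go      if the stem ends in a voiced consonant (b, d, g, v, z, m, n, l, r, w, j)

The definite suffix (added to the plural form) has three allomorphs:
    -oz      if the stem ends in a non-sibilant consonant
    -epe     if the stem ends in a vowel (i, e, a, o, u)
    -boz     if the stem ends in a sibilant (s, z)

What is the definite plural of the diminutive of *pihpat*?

pihpatuhpewoz

*pihpat* — final consonant /t/ (voiceless) → -uh → *pihpatuh*.
The diminutive form *pihpatuh*: final sound = /h/, a voiceless consonant → -pew → *pihpatuhpew*.
The plural form *pihpatuhpew* — final sound /w/ (a non-sibilant consonant) → -oz → *pihpatuhpewoz*.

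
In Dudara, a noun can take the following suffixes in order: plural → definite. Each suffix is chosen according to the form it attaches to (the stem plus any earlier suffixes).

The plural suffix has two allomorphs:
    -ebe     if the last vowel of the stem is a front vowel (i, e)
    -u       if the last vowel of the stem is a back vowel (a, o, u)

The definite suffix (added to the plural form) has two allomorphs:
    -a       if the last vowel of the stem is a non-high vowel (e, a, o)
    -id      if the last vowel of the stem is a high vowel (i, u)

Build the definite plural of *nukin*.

Since the last vowel of *nukin* is /i/ (a front vowel), it takes -ebe, giving *nukinebe*.
The last vowel of the plural form *nukinebe* is /e/, which is a non-high vowel, so the definite suffix is -a, giving *nukinebea*.

nukinebea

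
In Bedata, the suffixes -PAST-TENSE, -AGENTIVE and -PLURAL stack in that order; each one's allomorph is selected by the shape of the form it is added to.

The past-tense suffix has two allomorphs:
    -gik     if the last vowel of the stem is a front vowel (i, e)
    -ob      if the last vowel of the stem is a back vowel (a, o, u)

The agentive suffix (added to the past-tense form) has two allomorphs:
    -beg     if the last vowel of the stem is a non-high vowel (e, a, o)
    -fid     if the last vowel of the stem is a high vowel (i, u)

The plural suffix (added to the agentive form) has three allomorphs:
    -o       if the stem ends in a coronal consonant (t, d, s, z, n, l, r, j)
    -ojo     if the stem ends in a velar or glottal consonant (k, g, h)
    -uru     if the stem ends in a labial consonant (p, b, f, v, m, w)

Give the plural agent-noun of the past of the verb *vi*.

vigikfido

The last vowel of *vi* is /i/, which is a front vowel, so the past-tense suffix is -gik, giving *vigik*.
The last vowel of the past-tense form *vigik* is /i/, which is a high vowel, so the agentive suffix is -fid, giving *vigikfid*.
The agentive form *vigikfid* — final consonant /d/ (coronal) → -o → *vigikfido*.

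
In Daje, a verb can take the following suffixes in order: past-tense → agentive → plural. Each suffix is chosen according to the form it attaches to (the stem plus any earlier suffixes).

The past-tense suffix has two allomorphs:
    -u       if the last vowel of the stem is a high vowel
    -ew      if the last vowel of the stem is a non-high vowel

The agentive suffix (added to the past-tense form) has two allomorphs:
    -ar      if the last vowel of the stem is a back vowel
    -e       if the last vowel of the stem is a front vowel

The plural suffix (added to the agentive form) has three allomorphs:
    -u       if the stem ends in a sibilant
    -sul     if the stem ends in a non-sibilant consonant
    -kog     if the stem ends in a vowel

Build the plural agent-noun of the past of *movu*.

The last vowel of *movu* is /u/, which is a high vowel, so the past-tense suffix is -u, giving *movuu*.
The last vowel of the past-tense form *movuu* is /u/, which is a back vowel, so the agentive suffix is -ar, giving *movuuar*.
The agentive form *movuuar*: final sound = /r/, a non-sibilant consonant → -sul → *movuuarsul*.

movuuarsul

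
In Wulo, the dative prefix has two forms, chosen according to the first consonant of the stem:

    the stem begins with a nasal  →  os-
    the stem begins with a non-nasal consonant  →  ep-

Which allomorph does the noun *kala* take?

*kala* — first consonant /k/ (non-nasal) → ep-.

ep-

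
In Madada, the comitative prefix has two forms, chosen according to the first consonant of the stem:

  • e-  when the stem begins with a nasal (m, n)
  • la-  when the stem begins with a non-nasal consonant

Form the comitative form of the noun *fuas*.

lafuas

*fuas* — first consonant /f/ (non-nasal) → la- → *lafuas*.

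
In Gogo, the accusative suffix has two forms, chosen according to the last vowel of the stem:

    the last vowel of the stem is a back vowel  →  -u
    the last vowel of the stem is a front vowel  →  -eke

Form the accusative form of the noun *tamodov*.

tamodovu

Since the last vowel of *tamodov* is /o/ (a back vowel), it takes -u, giving *tamodovu*.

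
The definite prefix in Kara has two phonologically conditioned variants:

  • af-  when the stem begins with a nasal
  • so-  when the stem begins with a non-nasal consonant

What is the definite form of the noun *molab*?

afmolab

*molab*: first consonant = /m/, a nasal → af- → *afmolab*.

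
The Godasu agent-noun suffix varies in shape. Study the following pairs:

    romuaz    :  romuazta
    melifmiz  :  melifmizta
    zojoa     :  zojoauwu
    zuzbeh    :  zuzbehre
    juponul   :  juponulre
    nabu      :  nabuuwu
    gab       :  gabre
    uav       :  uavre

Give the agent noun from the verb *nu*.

The alternation tracks the final sound of the stem — -ta when the stem ends in a sibilant (*romuaz*, *melifmiz*); -re when the stem ends in a non-sibilant consonant (*zuzbeh*, *juponul*, *gab*, *uav*); -uwu when the stem ends in a vowel (*zojoa*, *nabu*).
The final sound of *nu* is /u/, which is a vowel, so the suffix is -uwu, giving *nuuwu*.

nuuwu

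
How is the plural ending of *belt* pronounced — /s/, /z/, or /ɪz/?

/s/

The stem *belt* ends in a voiceless non-sibilant consonant.
The plural suffix surfaces as /ɪz/ after sibilants, /s/ after other voiceless consonants, and /z/ after other voiced sounds.
So the plural -s on *belt* is pronounced /s/.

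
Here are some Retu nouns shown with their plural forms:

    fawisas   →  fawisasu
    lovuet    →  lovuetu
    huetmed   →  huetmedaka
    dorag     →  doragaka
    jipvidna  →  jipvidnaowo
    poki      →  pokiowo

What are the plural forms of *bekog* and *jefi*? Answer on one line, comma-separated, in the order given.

The alternation tracks the final sound of the stem — -u when the stem ends in a voiceless consonant (*fawisas*, *lovuet*); -aka when the stem ends in a voiced consonant (*huetmed*, *dorag*); -owo when the stem ends in a vowel (*jipvidna*, *poki*).
Since the final sound of *bekog* is /g/ (a voiced consonant), it takes -aka, giving *bekogaka*.
The final sound of *jefi* is /i/, which is a vowel, so the suffix is -owo, giving *jefiowo*.

bekogaka, jefiowo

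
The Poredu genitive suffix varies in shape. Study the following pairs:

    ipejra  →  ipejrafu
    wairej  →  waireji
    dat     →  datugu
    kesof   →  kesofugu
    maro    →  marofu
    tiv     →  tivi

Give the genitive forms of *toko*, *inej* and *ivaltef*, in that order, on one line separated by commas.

tokofu, ineji, ivaltefugu

The pattern is voicing of the final sound: -ugu when the stem ends in a voiceless consonant (*dat*, *kesof*); -i when the stem ends in a voiced consonant (*wairej*, *tiv*); -fu when the stem ends in a vowel (*ipejra*, *maro*).
The final sound of *toko* is /o/, which is a vowel, so the suffix is -fu, giving *tokofu*.
*inej*: final sound = /j/, a voiced consonant → -i → *ineji*.
*ivaltef*: final sound = /f/, a voiceless consonant → -ugu → *ivaltefugu*.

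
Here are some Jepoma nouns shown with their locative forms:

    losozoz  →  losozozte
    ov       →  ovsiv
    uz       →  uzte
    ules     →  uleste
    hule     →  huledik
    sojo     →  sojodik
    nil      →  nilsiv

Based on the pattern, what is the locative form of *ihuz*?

Looking at the final sound of each stem: -te when the stem ends in a sibilant (*losozoz*, *uz*, *ules*); -siv when the stem ends in a non-sibilant consonant (*ov*, *nil*); -dik when the stem ends in a vowel (*hule*, *sojo*).
*ihuz* — final sound /z/ (a sibilant) → -te → *ihuzte*.

ihuzte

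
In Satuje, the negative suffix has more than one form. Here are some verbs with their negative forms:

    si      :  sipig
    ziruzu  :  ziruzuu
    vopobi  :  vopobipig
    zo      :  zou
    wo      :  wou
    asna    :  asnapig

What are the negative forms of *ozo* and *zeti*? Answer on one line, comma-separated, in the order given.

Looking at the last vowel of each stem: -u when the last vowel of the stem is a rounded vowel (*ziruzu*, *zo*, *wo*); -pig when the last vowel of the stem is an unrounded vowel (*si*, *vopobi*, *asna*).
*ozo*: last vowel = /o/, a rounded vowel → -u → *ozou*.
*zeti* — last vowel /i/ (an unrounded vowel) → -pig → *zetipig*.

ozou, zetipig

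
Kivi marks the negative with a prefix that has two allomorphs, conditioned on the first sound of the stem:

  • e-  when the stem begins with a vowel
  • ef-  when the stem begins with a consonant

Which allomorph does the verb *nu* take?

*nu* — first sound /n/ (a consonant) → ef-.

ef-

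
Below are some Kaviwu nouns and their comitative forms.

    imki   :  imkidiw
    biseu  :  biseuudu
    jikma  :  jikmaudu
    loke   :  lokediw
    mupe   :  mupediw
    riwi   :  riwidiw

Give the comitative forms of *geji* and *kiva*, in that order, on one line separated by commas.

The alternation tracks the last vowel of the stem — -diw when the last vowel of the stem is a front vowel (*imki*, *loke*, *mupe*, *riwi*); -udu when the last vowel of the stem is a back vowel (*biseu*, *jikma*).
The last vowel of *geji* is /i/, which is a front vowel, so the suffix is -diw, giving *gejidiw*.
Since the last vowel of *kiva* is /a/ (a back vowel), it takes -udu, giving *kivaudu*.

gejidiw, kivaudu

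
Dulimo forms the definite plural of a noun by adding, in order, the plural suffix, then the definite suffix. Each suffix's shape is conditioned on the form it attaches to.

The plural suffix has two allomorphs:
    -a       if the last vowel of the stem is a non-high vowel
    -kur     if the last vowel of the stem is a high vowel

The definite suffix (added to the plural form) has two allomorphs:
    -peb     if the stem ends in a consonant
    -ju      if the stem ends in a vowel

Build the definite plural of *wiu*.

wiukurpeb

The last vowel of *wiu* is /u/, which is a high vowel, so the plural suffix is -kur, giving *wiukur*.
The plural form *wiukur* — final sound /r/ (a consonant) → -peb → *wiukurpeb*.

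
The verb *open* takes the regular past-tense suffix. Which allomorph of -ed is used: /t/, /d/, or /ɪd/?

/d/

The stem *open* ends in a voiced sound other than /d/.
The -ed suffix is realized as /ɪd/ after /t, d/; as /t/ after other voiceless consonants; and as /d/ after other voiced sounds.
So -ed on *open* is pronounced /d/.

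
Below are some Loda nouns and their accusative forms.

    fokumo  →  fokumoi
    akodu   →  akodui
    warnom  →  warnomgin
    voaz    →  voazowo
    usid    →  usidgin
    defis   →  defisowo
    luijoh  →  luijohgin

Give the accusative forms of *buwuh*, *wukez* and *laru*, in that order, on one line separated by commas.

Looking at the final sound of each stem: -owo when the stem ends in a sibilant (*voaz*, *defis*); -gin when the stem ends in a non-sibilant consonant (*warnom*, *usid*, *luijoh*); -i when the stem ends in a vowel (*fokumo*, *akodu*).
*buwuh*: final sound = /h/, a non-sibilant consonant → -gin → *buwuhgin*.
The final sound of *wukez* is /z/, which is a sibilant, so the suffix is -owo, giving *wukezowo*.
Since the final sound of *laru* is /u/ (a vowel), it takes -i, giving *larui*.

buwuhgin, wukezowo, larui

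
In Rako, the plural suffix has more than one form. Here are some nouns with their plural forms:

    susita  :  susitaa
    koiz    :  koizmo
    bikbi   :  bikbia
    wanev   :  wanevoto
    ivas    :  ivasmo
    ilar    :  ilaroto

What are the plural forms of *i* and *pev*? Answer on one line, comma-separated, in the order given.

The alternation tracks the final sound of the stem — -mo when the stem ends in a sibilant (*koiz*, *ivas*); -oto when the stem ends in a non-sibilant consonant (*wanev*, *ilar*); -a when the stem ends in a vowel (*susita*, *bikbi*).
*i*: final sound = /i/, a vowel → -a → *ia*.
*pev*: final sound = /v/, a non-sibilant consonant → -oto → *pevoto*.

ia, pevoto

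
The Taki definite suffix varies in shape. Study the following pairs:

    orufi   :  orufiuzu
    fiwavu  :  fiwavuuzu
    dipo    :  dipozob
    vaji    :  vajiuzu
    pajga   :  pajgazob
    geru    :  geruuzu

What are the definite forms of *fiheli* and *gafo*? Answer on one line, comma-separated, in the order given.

The suffix is conditioned by the last vowel: -uzu when the last vowel of the stem is a high vowel (*orufi*, *fiwavu*, *vaji*, *geru*); -zob when the last vowel of the stem is a non-high vowel (*dipo*, *pajga*).
*fiheli*: last vowel = /i/, a high vowel → -uzu → *fiheliuzu*.
*gafo*: last vowel = /o/, a non-high vowel → -zob → *gafozob*.

fiheliuzu, gafozob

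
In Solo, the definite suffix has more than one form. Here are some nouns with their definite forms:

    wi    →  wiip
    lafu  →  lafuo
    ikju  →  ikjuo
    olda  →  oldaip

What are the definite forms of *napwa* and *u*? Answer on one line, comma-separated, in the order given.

napwaip, uo

Looking at the last vowel of each stem: -o when the last vowel of the stem is a rounded vowel (*lafu*, *ikju*); -ip when the last vowel of the stem is an unrounded vowel (*wi*, *olda*).
Since the last vowel of *napwa* is /a/ (an unrounded vowel), it takes -ip, giving *napwaip*.
*u* — last vowel /u/ (a rounded vowel) → -o → *uo*.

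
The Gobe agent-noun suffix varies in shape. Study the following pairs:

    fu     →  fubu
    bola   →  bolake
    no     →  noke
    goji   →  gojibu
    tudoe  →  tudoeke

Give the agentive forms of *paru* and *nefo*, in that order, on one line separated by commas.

parubu, nefoke

The pattern is height harmony: -bu when the last vowel of the stem is a high vowel (*fu*, *goji*); -ke when the last vowel of the stem is a non-high vowel (*bola*, *no*, *tudoe*).
*paru* — last vowel /u/ (a high vowel) → -bu → *parubu*.
*nefo*: last vowel = /o/, a non-high vowel → -ke → *nefoke*.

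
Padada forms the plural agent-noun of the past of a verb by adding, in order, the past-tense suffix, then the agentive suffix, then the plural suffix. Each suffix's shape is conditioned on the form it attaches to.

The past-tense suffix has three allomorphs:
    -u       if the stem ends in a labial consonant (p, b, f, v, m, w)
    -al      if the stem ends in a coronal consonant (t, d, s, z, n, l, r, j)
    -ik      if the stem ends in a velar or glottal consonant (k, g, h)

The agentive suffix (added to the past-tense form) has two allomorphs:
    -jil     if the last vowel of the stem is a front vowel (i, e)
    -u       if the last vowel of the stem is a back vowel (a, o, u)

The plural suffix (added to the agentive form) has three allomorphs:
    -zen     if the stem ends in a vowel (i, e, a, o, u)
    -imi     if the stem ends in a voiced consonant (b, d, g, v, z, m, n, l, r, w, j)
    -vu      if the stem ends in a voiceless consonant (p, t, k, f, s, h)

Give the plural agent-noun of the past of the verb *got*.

*got* — final consonant /t/ (coronal) → -al → *gotal*.
The last vowel of the past-tense form *gotal* is /a/, which is a back vowel, so the agentive suffix is -u, giving *gotalu*.
The final sound of the agentive form *gotalu* is /u/, which is a vowel, so the plural suffix is -zen, giving *gotaluzen*.

gotaluzen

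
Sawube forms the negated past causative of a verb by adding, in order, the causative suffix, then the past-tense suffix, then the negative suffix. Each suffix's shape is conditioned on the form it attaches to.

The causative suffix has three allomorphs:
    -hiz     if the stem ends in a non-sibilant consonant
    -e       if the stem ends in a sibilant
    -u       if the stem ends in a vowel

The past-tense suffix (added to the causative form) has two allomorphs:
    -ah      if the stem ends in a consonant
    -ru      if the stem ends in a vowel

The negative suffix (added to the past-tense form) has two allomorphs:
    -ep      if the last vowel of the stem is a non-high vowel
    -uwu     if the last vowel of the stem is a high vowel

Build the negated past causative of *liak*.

The final sound of *liak* is /k/, which is a non-sibilant consonant, so the causative suffix is -hiz, giving *liakhiz*.
The final sound of the causative form *liakhiz* is /z/, which is a consonant, so the past-tense suffix is -ah, giving *liakhizah*.
Since the last vowel of the past-tense form *liakhizah* is /a/ (a non-high vowel), it takes -ep, giving *liakhizahep*.

liakhizahep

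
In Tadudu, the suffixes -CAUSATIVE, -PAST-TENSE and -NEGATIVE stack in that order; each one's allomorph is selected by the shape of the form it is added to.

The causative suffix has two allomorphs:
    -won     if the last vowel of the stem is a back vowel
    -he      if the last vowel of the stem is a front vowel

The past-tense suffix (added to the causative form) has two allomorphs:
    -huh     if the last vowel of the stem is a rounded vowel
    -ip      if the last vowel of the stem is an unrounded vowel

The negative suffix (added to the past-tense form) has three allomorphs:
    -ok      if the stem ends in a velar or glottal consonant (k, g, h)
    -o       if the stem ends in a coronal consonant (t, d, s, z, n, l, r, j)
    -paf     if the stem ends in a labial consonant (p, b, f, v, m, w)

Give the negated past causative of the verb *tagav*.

tagavwonhuhok

Since the last vowel of *tagav* is /a/ (a back vowel), it takes -won, giving *tagavwon*.
The last vowel of the causative form *tagavwon* is /o/, which is a rounded vowel, so the past-tense suffix is -huh, giving *tagavwonhuh*.
Since the final consonant of the past-tense form *tagavwonhuh* is /h/ (velar/glottal), it takes -ok, giving *tagavwonhuhok*.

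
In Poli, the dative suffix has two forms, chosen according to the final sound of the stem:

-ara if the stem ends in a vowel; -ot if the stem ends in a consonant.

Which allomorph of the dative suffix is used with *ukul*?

-ot

*ukul* — final sound /l/ (a consonant) → -ot.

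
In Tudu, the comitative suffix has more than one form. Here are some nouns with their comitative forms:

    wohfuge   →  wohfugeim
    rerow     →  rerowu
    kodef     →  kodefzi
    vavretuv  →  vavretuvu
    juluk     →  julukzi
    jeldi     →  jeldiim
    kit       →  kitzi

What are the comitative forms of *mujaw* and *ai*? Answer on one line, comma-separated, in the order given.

The alternation tracks the final sound of the stem — -zi when the stem ends in a voiceless consonant (*kodef*, *juluk*, *kit*); -u when the stem ends in a voiced consonant (*rerow*, *vavretuv*); -im when the stem ends in a vowel (*wohfuge*, *jeldi*).
*mujaw*: final sound = /w/, a voiced consonant → -u → *mujawu*.
The final sound of *ai* is /i/, which is a vowel, so the suffix is -im, giving *aiim*.

mujawu, aiim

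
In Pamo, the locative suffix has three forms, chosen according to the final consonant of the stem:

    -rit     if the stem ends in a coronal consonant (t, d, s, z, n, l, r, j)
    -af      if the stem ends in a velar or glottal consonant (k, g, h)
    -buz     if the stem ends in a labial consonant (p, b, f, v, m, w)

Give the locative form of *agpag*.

*agpag* — final consonant /g/ (velar/glottal) → -af → *agpagaf*.

agpagaf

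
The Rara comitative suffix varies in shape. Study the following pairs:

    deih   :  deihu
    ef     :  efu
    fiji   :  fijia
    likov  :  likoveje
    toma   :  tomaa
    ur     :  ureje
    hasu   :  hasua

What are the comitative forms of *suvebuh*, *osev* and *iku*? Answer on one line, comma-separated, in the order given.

The pattern is voicing of the final sound: -u when the stem ends in a voiceless consonant (*deih*, *ef*); -eje when the stem ends in a voiced consonant (*likov*, *ur*); -a when the stem ends in a vowel (*fiji*, *toma*, *hasu*).
Since the final sound of *suvebuh* is /h/ (a voiceless consonant), it takes -u, giving *suvebuhu*.
*osev*: final sound = /v/, a voiced consonant → -eje → *oseveje*.
*iku*: final sound = /u/, a vowel → -a → *ikua*.

suvebuhu, oseveje, ikua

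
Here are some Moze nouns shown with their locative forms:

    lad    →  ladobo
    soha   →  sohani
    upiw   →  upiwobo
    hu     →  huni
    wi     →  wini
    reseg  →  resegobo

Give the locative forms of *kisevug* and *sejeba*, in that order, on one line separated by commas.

kisevugobo, sejebani

The suffix is conditioned by the final sound: -obo when the stem ends in a consonant (*lad*, *upiw*, *reseg*); -ni when the stem ends in a vowel (*soha*, *hu*, *wi*).
Since the final sound of *kisevug* is /g/ (a consonant), it takes -obo, giving *kisevugobo*.
Since the final sound of *sejeba* is /a/ (a vowel), it takes -ni, giving *sejebani*.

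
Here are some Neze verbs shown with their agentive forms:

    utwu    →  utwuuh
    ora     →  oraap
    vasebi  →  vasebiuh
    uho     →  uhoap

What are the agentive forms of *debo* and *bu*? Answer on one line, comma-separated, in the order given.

The pattern is height harmony: -uh when the last vowel of the stem is a high vowel (*utwu*, *vasebi*); -ap when the last vowel of the stem is a non-high vowel (*ora*, *uho*).
The last vowel of *debo* is /o/, which is a non-high vowel, so the suffix is -ap, giving *deboap*.
Since the last vowel of *bu* is /u/ (a high vowel), it takes -uh, giving *buuh*.

deboap, buuh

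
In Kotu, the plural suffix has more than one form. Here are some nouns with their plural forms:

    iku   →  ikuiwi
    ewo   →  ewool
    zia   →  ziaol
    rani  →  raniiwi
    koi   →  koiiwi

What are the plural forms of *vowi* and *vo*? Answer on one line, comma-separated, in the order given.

vowiiwi, vool

The alternation tracks the last vowel of the stem — -iwi when the last vowel of the stem is a high vowel (*iku*, *rani*, *koi*); -ol when the last vowel of the stem is a non-high vowel (*ewo*, *zia*).
*vowi* — last vowel /i/ (a high vowel) → -iwi → *vowiiwi*.
The last vowel of *vo* is /o/, which is a non-high vowel, so the suffix is -ol, giving *vool*.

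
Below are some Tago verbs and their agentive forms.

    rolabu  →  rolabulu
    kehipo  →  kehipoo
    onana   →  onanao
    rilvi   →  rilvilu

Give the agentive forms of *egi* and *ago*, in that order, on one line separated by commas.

egilu, agoo

The suffix is conditioned by the last vowel: -lu when the last vowel of the stem is a high vowel (*rolabu*, *rilvi*); -o when the last vowel of the stem is a non-high vowel (*kehipo*, *onana*).
*egi*: last vowel = /i/, a high vowel → -lu → *egilu*.
*ago* — last vowel /o/ (a non-high vowel) → -o → *agoo*.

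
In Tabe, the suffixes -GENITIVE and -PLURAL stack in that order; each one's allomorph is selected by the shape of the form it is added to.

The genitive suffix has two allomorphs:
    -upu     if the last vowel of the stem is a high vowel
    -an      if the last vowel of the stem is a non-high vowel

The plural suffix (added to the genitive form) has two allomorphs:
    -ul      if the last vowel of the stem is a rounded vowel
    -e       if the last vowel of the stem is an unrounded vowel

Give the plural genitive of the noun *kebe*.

Since the last vowel of *kebe* is /e/ (a non-high vowel), it takes -an, giving *kebean*.
The last vowel of the genitive form *kebean* is /a/, which is an unrounded vowel, so the plural suffix is -e, giving *kebeane*.

kebeane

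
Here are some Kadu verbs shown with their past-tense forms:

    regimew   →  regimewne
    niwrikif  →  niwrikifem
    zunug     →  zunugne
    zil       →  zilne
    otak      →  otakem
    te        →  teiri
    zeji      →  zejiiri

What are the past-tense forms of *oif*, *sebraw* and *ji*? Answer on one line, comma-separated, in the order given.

The pattern is voicing of the final sound: -em when the stem ends in a voiceless consonant (*niwrikif*, *otak*); -ne when the stem ends in a voiced consonant (*regimew*, *zunug*, *zil*); -iri when the stem ends in a vowel (*te*, *zeji*).
*oif* — final sound /f/ (a voiceless consonant) → -em → *oifem*.
Since the final sound of *sebraw* is /w/ (a voiced consonant), it takes -ne, giving *sebrawne*.
*ji* — final sound /i/ (a vowel) → -iri → *jiiri*.

oifem, sebrawne, jiiri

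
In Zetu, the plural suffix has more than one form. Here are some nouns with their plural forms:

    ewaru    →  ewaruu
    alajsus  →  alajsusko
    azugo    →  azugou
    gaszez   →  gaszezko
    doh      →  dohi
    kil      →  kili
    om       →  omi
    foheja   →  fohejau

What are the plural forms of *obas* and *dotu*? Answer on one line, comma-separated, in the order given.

The suffix is conditioned by the final sound: -ko when the stem ends in a sibilant (*alajsus*, *gaszez*); -i when the stem ends in a non-sibilant consonant (*doh*, *kil*, *om*); -u when the stem ends in a vowel (*ewaru*, *azugo*, *foheja*).
*obas* — final sound /s/ (a sibilant) → -ko → *obasko*.
*dotu* — final sound /u/ (a vowel) → -u → *dotuu*.

obasko, dotuu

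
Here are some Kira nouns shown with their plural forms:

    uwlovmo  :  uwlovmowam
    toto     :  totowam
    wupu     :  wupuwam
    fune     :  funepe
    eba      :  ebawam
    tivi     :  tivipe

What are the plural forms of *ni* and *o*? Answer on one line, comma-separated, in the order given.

The suffix is conditioned by the last vowel: -pe when the last vowel of the stem is a front vowel (*fune*, *tivi*); -wam when the last vowel of the stem is a back vowel (*uwlovmo*, *toto*, *wupu*, *eba*).
The last vowel of *ni* is /i/, which is a front vowel, so the suffix is -pe, giving *nipe*.
The last vowel of *o* is /o/, which is a back vowel, so the suffix is -wam, giving *owam*.

nipe, owam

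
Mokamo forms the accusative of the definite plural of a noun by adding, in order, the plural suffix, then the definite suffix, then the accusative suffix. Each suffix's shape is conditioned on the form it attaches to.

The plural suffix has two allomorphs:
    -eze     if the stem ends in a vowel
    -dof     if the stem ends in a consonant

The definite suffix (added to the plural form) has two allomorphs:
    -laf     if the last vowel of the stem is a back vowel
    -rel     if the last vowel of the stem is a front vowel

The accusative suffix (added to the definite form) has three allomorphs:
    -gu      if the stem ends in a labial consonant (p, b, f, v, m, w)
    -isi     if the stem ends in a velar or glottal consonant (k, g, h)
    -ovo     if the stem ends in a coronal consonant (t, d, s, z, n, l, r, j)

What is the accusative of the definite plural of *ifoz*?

ifozdoflafgu

The final sound of *ifoz* is /z/, which is a consonant, so the plural suffix is -dof, giving *ifozdof*.
The last vowel of the plural form *ifozdof* is /o/, which is a back vowel, so the definite suffix is -laf, giving *ifozdoflaf*.
Since the final consonant of the definite form *ifozdoflaf* is /f/ (labial), it takes -gu, giving *ifozdoflafgu*.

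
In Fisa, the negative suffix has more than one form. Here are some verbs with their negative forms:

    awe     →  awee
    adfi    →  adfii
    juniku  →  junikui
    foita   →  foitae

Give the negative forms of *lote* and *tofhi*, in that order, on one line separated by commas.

The suffix is conditioned by the last vowel: -i when the last vowel of the stem is a high vowel (*adfi*, *juniku*); -e when the last vowel of the stem is a non-high vowel (*awe*, *foita*).
The last vowel of *lote* is /e/, which is a non-high vowel, so the suffix is -e, giving *lotee*.
Since the last vowel of *tofhi* is /i/ (a high vowel), it takes -i, giving *tofhii*.

lotee, tofhii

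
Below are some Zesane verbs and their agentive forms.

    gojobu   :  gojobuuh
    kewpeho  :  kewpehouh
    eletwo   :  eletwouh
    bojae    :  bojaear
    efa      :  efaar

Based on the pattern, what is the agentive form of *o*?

ouh

Looking at the last vowel of each stem: -uh when the last vowel of the stem is a rounded vowel (*gojobu*, *kewpeho*, *eletwo*); -ar when the last vowel of the stem is an unrounded vowel (*bojae*, *efa*).
*o* — last vowel /o/ (a rounded vowel) → -uh → *ouh*.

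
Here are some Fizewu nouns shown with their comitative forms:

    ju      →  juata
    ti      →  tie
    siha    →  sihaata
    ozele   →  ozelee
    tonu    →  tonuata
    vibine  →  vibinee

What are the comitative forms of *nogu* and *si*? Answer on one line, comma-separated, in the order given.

The alternation tracks the last vowel of the stem — -e when the last vowel of the stem is a front vowel (*ti*, *ozele*, *vibine*); -ata when the last vowel of the stem is a back vowel (*ju*, *siha*, *tonu*).
The last vowel of *nogu* is /u/, which is a back vowel, so the suffix is -ata, giving *noguata*.
Since the last vowel of *si* is /i/ (a front vowel), it takes -e, giving *sie*.

noguata, sie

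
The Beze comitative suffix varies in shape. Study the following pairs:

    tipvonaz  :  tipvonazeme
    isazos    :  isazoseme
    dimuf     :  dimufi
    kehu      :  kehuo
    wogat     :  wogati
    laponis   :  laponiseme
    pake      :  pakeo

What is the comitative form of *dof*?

Looking at the final sound of each stem: -eme when the stem ends in a sibilant (*tipvonaz*, *isazos*, *laponis*); -i when the stem ends in a non-sibilant consonant (*dimuf*, *wogat*); -o when the stem ends in a vowel (*kehu*, *pake*).
The final sound of *dof* is /f/, which is a non-sibilant consonant, so the suffix is -i, giving *dofi*.

dofi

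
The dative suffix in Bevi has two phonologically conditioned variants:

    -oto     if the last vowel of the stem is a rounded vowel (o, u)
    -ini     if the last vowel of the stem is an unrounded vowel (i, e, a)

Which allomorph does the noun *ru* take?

*ru*: last vowel = /u/, a rounded vowel → -oto.

-oto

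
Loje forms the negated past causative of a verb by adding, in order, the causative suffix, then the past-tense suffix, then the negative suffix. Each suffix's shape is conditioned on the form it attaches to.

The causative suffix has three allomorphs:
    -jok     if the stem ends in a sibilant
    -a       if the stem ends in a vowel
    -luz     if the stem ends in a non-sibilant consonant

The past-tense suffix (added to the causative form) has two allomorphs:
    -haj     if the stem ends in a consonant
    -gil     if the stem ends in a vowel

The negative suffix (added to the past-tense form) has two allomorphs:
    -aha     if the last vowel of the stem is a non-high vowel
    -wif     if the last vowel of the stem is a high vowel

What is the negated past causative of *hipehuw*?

*hipehuw* — final sound /w/ (a non-sibilant consonant) → -luz → *hipehuwluz*.
The final sound of the causative form *hipehuwluz* is /z/, which is a consonant, so the past-tense suffix is -haj, giving *hipehuwluzhaj*.
The past-tense form *hipehuwluzhaj*: last vowel = /a/, a non-high vowel → -aha → *hipehuwluzhajaha*.

hipehuwluzhajaha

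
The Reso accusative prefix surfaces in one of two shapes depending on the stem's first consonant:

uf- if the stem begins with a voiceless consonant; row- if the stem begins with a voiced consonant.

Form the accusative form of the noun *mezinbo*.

rowmezinbo

Since the first consonant of *mezinbo* is /m/ (voiced), it takes row-, giving *rowmezinbo*.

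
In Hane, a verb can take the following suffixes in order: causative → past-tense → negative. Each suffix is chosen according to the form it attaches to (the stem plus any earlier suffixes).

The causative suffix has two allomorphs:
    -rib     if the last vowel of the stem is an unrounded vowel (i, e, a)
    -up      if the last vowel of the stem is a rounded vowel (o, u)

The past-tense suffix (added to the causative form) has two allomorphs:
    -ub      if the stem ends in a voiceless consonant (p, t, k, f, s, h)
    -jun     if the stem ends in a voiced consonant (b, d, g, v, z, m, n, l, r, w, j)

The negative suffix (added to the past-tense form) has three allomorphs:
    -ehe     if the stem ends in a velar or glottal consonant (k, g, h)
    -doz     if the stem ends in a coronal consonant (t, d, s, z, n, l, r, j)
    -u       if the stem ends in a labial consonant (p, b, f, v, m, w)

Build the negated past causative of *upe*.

uperibjundoz

The last vowel of *upe* is /e/, which is an unrounded vowel, so the causative suffix is -rib, giving *uperib*.
The final consonant of the causative form *uperib* is /b/, which is voiced, so the past-tense suffix is -jun, giving *uperibjun*.
Since the final consonant of the past-tense form *uperibjun* is /n/ (coronal), it takes -doz, giving *uperibjundoz*.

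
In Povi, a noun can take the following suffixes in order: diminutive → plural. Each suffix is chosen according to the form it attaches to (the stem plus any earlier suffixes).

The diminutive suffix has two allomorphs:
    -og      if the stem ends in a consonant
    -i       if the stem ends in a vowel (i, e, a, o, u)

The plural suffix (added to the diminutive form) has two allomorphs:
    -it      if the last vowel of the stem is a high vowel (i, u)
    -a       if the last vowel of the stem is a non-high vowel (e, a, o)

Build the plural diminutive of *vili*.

*vili* — final sound /i/ (a vowel) → -i → *vilii*.
The last vowel of the diminutive form *vilii* is /i/, which is a high vowel, so the plural suffix is -it, giving *viliiit*.

viliiit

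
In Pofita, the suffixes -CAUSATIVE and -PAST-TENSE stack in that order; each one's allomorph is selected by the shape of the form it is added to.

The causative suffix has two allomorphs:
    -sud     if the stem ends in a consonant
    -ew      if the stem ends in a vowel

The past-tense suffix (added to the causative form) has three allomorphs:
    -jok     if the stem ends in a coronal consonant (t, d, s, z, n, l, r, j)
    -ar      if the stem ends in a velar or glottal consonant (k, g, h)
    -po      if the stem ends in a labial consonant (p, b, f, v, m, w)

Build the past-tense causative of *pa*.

paewpo

Since the final sound of *pa* is /a/ (a vowel), it takes -ew, giving *paew*.
Since the final consonant of the causative form *paew* is /w/ (labial), it takes -po, giving *paewpo*.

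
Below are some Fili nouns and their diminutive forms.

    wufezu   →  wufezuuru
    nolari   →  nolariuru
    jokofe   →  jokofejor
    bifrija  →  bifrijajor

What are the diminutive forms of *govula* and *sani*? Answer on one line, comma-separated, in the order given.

Looking at the last vowel of each stem: -uru when the last vowel of the stem is a high vowel (*wufezu*, *nolari*); -jor when the last vowel of the stem is a non-high vowel (*jokofe*, *bifrija*).
The last vowel of *govula* is /a/, which is a non-high vowel, so the suffix is -jor, giving *govulajor*.
Since the last vowel of *sani* is /i/ (a high vowel), it takes -uru, giving *saniuru*.

govulajor, saniuru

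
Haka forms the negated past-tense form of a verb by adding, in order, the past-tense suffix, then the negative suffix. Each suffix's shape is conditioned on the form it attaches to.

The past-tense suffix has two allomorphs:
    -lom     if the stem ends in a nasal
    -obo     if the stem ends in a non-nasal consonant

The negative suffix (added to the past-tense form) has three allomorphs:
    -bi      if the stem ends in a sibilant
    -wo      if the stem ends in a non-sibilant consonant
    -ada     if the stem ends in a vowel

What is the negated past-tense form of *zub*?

Since the final consonant of *zub* is /b/ (non-nasal), it takes -obo, giving *zubobo*.
Since the final sound of the past-tense form *zubobo* is /o/ (a vowel), it takes -ada, giving *zuboboada*.

zuboboada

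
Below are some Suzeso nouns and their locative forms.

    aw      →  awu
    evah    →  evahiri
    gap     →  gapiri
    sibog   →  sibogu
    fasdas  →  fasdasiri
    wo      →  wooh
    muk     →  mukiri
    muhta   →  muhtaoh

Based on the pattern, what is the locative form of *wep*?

The pattern is voicing of the final sound: -iri when the stem ends in a voiceless consonant (*evah*, *gap*, *fasdas*, *muk*); -u when the stem ends in a voiced consonant (*aw*, *sibog*); -oh when the stem ends in a vowel (*wo*, *muhta*).
*wep* — final sound /p/ (a voiceless consonant) → -iri → *wepiri*.

wepiri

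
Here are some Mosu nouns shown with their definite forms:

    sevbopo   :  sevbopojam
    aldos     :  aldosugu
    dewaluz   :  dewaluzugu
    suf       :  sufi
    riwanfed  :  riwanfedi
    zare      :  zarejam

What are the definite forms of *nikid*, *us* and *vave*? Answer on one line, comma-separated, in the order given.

The suffix is conditioned by the final sound: -ugu when the stem ends in a sibilant (*aldos*, *dewaluz*); -i when the stem ends in a non-sibilant consonant (*suf*, *riwanfed*); -jam when the stem ends in a vowel (*sevbopo*, *zare*).
Since the final sound of *nikid* is /d/ (a non-sibilant consonant), it takes -i, giving *nikidi*.
Since the final sound of *us* is /s/ (a sibilant), it takes -ugu, giving *usugu*.
The final sound of *vave* is /e/, which is a vowel, so the suffix is -jam, giving *vavejam*.

nikidi, usugu, vavejam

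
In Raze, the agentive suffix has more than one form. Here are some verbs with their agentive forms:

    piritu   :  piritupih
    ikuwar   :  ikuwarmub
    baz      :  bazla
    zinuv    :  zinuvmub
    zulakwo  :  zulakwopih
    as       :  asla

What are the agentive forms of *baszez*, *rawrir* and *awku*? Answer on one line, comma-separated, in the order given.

baszezla, rawrirmub, awkupih

Looking at the final sound of each stem: -la when the stem ends in a sibilant (*baz*, *as*); -mub when the stem ends in a non-sibilant consonant (*ikuwar*, *zinuv*); -pih when the stem ends in a vowel (*piritu*, *zulakwo*).
The final sound of *baszez* is /z/, which is a sibilant, so the suffix is -la, giving *baszezla*.
The final sound of *rawrir* is /r/, which is a non-sibilant consonant, so the suffix is -mub, giving *rawrirmub*.
The final sound of *awku* is /u/, which is a vowel, so the suffix is -pih, giving *awkupih*.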